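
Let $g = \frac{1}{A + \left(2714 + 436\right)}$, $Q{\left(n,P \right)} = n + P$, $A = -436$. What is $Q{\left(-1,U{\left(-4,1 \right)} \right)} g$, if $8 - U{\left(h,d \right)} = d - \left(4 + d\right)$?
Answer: $\frac{11}{2714} \approx 0.0040531$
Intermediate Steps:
$U{\left(h,d \right)} = 12$ ($U{\left(h,d \right)} = 8 - \left(d - \left(4 + d\right)\right) = 8 - -4 = 8 + 4 = 12$)
$Q{\left(n,P \right)} = P + n$
$g = \frac{1}{2714}$ ($g = \frac{1}{-436 + \left(2714 + 436\right)} = \frac{1}{-436 + 3150} = \frac{1}{2714} \approx 0.00036846$)
$Q{\left(-1,U{\left(-4,1 \right)} \right)} g = \left(12 - 1\right) \frac{1}{2714} = 11 \cdot \frac{1}{2714} = \frac{11}{2714}$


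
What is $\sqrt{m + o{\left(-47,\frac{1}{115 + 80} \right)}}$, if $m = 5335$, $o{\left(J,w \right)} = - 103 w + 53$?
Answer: $\frac{\sqrt{204858615}}{195} \approx 73.399$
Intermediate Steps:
$o{\left(J,w \right)} = 53 - 103 w$
$\sqrt{m + o{\left(-47,\frac{1}{115 + 80} \right)}} = \sqrt{5335 + \left(53 - \frac{103}{115 + 80}\right)} = \sqrt{5335 + \left(53 - \frac{103}{195}\right)} = \sqrt{5335 + \frac{10232}{195}} = \sqrt{\frac{1050557}{195}} = \frac{\sqrt{204858615}}{195}$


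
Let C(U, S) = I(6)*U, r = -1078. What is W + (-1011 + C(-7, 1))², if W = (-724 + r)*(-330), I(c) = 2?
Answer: 1645285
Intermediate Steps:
C(U, S) = 2*U
W = 594660 (W = (-724 - 1078)*(-330) = -1802*(-330) = 594660)
W + (-1011 + C(-7, 1))² = 594660 + (-1011 + 2*(-7))² = 594660 + (-1011 - 14)² = 594660 + (-1025)² = 594660 + 1050625 = 1645285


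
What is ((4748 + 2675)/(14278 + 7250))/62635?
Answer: 571/103723560 ≈ 5.5050e-6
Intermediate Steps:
((4748 + 2675)/(14278 + 7250))/62635 = (7423/21528)*(1/62635) = (7423*(1/21528))*(1/62635) = (571/1656)*(1/62635) = 571/103723560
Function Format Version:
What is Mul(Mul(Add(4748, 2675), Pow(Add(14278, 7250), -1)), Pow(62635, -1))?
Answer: Rational(571, 103723560) ≈ 5.5050e-6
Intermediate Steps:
Mul(Mul(Add(4748, 2675), Pow(Add(14278, 7250), -1)), Pow(62635, -1)) = Mul(Mul(7423, Pow(21528, -1)), Rational(1, 62635)) = Mul(Mul(7423, Rational(1, 21528)), Rational(1, 62635)) = Mul(Rational(571, 1656), Rational(1, 62635)) = Rational(571, 103723560)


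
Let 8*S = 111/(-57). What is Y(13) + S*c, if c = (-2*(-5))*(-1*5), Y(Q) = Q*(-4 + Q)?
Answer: 9817/76 ≈ 129.17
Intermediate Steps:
S = -37/152 (S = (111/(-57))/8 = (111*(-1/57))/8 = (⅛)*(-37/19) = -37/152 ≈ -0.24342)
c = -50 (c = 10*(-5) = -50)
Y(13) + S*c = 13*(-4 + 13) - 37/152*(-50) = 13*9 + 925/76 = 117 + 925/76 = 9817/76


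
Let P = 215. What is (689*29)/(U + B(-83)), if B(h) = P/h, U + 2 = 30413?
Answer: 127571/194146 ≈ 0.65709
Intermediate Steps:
U = 30411 (U = -2 + 30413 = 30411)
B(h) = 215/h
(689*29)/(U + B(-83)) = (689*29)/(30411 + 215/(-83)) = 19981/(30411 + 215*(-1/83)) = 19981/(30411 - 215/83) = 19981/(2523898/83) = 19981*(83/2523898) = 127571/194146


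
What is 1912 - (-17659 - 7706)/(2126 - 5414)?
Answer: 2087097/1096 ≈ 1904.3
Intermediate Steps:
1912 - (-17659 - 7706)/(2126 - 5414) = 1912 - (-25365)/(-3288) = 1912 - (-25365)*(-1)/3288 = 1912 - 1*8455/1096 = 1912 - 8455/1096 = 2087097/1096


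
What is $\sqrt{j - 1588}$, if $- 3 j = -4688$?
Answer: $\frac{2 i \sqrt{57}}{3} \approx 5.0332 i$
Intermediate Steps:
$j = \frac{4688}{3}$ ($j = \left(- \frac{1}{3}\right) \left(-4688\right) = \frac{4688}{3} \approx 1562.7$)
$\sqrt{j - 1588} = \sqrt{\frac{4688}{3} - 1588} = \sqrt{- \frac{76}{3}} = \frac{2 i \sqrt{57}}{3}$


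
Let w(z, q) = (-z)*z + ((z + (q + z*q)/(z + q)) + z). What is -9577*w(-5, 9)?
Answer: 421388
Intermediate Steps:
w(z, q) = -z**2 + 2*z + (q + q*z)/(q + z) (w(z, q) = -z**2 + ((z + (q + q*z)/(q + z)) + z) = -z**2 + (2*z + (q + q*z)/(q + z)) = -z**2 + 2*z + (q + q*z)/(q + z))
-9577*w(-5, 9) = -9577*(9 - 1*(-5)**3 + 2*(-5)**2 - 1*9*(-5)**2 + 3*9*(-5))/(9 - 5) = -9577*(9 - 1*(-125) + 2*25 - 1*9*25 - 135)/4 = -9577*(9 + 125 + 50 - 225 - 135)/4 = -9577*(-176)/4 = -9577*(-44) = 421388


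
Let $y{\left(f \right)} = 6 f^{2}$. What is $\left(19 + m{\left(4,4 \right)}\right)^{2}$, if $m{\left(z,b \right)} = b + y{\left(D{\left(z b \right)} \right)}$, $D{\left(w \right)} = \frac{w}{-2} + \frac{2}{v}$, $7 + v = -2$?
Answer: $\frac{133934329}{729} \approx 1.8372 \cdot 10^{5}$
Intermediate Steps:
$v = -9$ ($v = -7 - 2 = -9$)
$D{\left(w \right)} = - \frac{2}{9} - \frac{w}{2}$ ($D{\left(w \right)} = \frac{w}{-2} + \frac{2}{-9} = w \left(- \frac{1}{2}\right) + 2 \left(- \frac{1}{9}\right) = - \frac{w}{2} - \frac{2}{9} = - \frac{2}{9} - \frac{w}{2}$)
$m{\left(z,b \right)} = b + 6 \left(- \frac{2}{9} - \frac{b z}{2}\right)^{2}$ ($m{\left(z,b \right)} = b + 6 \left(- \frac{2}{9} - \frac{z b}{2}\right)^{2} = b + 6 \left(- \frac{2}{9} - \frac{b z}{2}\right)^{2}$)
$\left(19 + m{\left(4,4 \right)}\right)^{2} = \left(19 + \left(4 + \frac{\left(4 + 9 \cdot 4 \cdot 4\right)^{2}}{54}\right)\right)^{2} = \left(19 + \left(4 + \frac{\left(4 + 144\right)^{2}}{54}\right)\right)^{2} = \left(19 + \left(4 + \frac{148^{2}}{54}\right)\right)^{2} = \left(19 + \left(4 + \frac{1}{54} \cdot 21904\right)\right)^{2} = \left(19 + \left(4 + \frac{10952}{27}\right)\right)^{2} = \left(19 + \frac{11060}{27}\right)^{2} = \left(\frac{11573}{27}\right)^{2} = \frac{133934329}{729}$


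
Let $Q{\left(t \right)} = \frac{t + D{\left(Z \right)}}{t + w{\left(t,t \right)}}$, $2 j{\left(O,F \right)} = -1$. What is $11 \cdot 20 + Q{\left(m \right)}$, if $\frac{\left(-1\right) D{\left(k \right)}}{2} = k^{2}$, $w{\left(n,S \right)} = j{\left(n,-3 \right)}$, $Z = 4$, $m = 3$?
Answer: $\frac{1042}{5} \approx 208.4$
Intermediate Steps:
$j{\left(O,F \right)} = - \frac{1}{2}$ ($j{\left(O,F \right)} = \frac{1}{2} \left(-1\right) = - \frac{1}{2}$)
$w{\left(n,S \right)} = - \frac{1}{2}$
$D{\left(k \right)} = - 2 k^{2}$
$Q{\left(t \right)} = \frac{-32 + t}{- \frac{1}{2} + t}$ ($Q{\left(t \right)} = \frac{t - 2 \cdot 4^{2}}{t - \frac{1}{2}} = \frac{t - 32}{- \frac{1}{2} + t} = \frac{-32 + t}{- \frac{1}{2} + t}$)
$11 \cdot 20 + Q{\left(m \right)} = 11 \cdot 20 + \frac{2 \left(-32 + 3\right)}{-1 + 2 \cdot 3} = 220 + 2 \frac{1}{-1 + 6} \left(-29\right) = 220 + 2 \cdot \frac{1}{5} \left(-29\right) = 220 - \frac{58}{5} = \frac{1042}{5}$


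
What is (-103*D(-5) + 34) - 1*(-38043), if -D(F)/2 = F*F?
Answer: 43227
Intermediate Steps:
D(F) = -2*F**2 (D(F) = -2*F*F = -2*F**2)
(-103*D(-5) + 34) - 1*(-38043) = (-(-206)*(-5)**2 + 34) - 1*(-38043) = (-(-206)*25 + 34) + 38043 = (-103*(-50) + 34) + 38043 = (5150 + 34) + 38043 = 5184 + 38043 = 43227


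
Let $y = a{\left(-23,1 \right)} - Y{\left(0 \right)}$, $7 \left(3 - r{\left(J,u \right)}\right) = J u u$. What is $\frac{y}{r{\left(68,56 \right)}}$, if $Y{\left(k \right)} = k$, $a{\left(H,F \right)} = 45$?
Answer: $- \frac{45}{30461} \approx -0.0014773$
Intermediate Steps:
$r{\left(J,u \right)} = 3 - \frac{J u^{2}}{7}$ ($r{\left(J,u \right)} = 3 - \frac{J u u}{7} = 3 - \frac{J u^{2}}{7}$)
$y = 45$ ($y = 45 - 0 = 45 + 0 = 45$)
$\frac{y}{r{\left(68,56 \right)}} = \frac{45}{3 - \frac{68 \cdot 56^{2}}{7}} = \frac{45}{3 - \frac{68}{7} \cdot 3136} = \frac{45}{3 - 30464} = \frac{45}{-30461} = 45 \left(- \frac{1}{30461}\right) = - \frac{45}{30461}$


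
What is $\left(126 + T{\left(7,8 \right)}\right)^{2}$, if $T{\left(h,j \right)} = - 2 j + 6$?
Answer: $13456$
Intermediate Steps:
$T{\left(h,j \right)} = 6 - 2 j$
$\left(126 + T{\left(7,8 \right)}\right)^{2} = \left(126 + \left(6 - 16\right)\right)^{2} = \left(126 - 10\right)^{2} = 116^{2} = 13456$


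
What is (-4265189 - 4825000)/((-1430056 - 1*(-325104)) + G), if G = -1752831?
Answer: 154071/48437 ≈ 3.1809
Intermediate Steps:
(-4265189 - 4825000)/((-1430056 - 1*(-325104)) + G) = (-4265189 - 4825000)/((-1430056 - 1*(-325104)) - 1752831) = -9090189/((-1430056 + 325104) - 1752831) = -9090189/(-1104952 - 1752831) = -9090189/(-2857783) = -9090189*(-1/2857783) = 154071/48437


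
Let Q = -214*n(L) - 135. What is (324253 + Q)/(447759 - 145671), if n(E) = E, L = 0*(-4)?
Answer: 162059/151044 ≈ 1.0729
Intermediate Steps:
L = 0
Q = -135 (Q = -214*0 - 135 = 0 - 135 = -135)
(324253 + Q)/(447759 - 145671) = (324253 - 135)/(447759 - 145671) = 324118/302088 = 324118*(1/302088) = 162059/151044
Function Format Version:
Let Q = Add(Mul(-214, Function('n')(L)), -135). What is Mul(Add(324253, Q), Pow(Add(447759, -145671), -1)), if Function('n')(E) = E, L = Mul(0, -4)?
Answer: Rational(162059, 151044) ≈ 1.0729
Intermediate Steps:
L = 0
Q = -135 (Q = Add(Mul(-214, 0), -135) = Add(0, -135) = -135)
Mul(Add(324253, Q), Pow(Add(447759, -145671), -1)) = Mul(Add(324253, -135), Pow(Add(447759, -145671), -1)) = Mul(324118, Pow(302088, -1)) = Mul(324118, Rational(1, 302088)) = Rational(162059, 151044)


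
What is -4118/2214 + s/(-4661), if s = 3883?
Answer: -13895480/5159727 ≈ -2.6931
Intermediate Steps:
-4118/2214 + s/(-4661) = -4118/2214 + 3883/(-4661) = -4118*1/2214 + 3883*(-1/4661) = -2059/1107 - 3883/4661 = -13895480/5159727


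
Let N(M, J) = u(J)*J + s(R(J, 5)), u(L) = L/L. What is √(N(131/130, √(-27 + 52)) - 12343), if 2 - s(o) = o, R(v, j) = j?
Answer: I*√12341 ≈ 111.09*I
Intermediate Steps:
s(o) = 2 - o
u(L) = 1
N(M, J) = -3 + J (N(M, J) = 1*J + (2 - 1*5) = J + (2 - 5) = J - 3 = -3 + J)
√(N(131/130, √(-27 + 52)) - 12343) = √((-3 + √(-27 + 52)) - 12343) = √((-3 + √25) - 12343) = √((-3 + 5) - 12343) = √(2 - 12343) = √(-12341) = I*√12341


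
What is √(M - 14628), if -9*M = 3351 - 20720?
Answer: I*√114283/3 ≈ 112.69*I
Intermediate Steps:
M = 17369/9 (M = -(3351 - 20720)/9 = -⅑*(-17369) = 17369/9 ≈ 1929.9)
√(M - 14628) = √(17369/9 - 14628) = √(-114283/9) = I*√114283/3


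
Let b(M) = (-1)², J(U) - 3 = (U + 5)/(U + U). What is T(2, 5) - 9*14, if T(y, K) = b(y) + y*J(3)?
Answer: -349/3 ≈ -116.33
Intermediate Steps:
J(U) = 3 + (5 + U)/(2*U) (J(U) = 3 + (U + 5)/(U + U) = 3 + (5 + U)/((2*U)) = 3 + (5 + U)*(1/(2*U)) = 3 + (5 + U)/(2*U))
b(M) = 1
T(y, K) = 1 + 13*y/3 (T(y, K) = 1 + y*((½)*(5 + 7*3)/3) = 1 + y*((½)*(⅓)*(5 + 21)) = 1 + y*((½)*(⅓)*26) = 1 + y*(13/3) = 1 + 13*y/3)
T(2, 5) - 9*14 = (1 + (13/3)*2) - 9*14 = (1 + 26/3) - 126 = 29/3 - 126 = -349/3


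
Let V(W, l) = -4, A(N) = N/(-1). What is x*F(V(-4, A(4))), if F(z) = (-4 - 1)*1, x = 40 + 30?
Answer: -350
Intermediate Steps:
A(N) = -N (A(N) = N*(-1) = -N)
x = 70
F(z) = -5 (F(z) = -5*1 = -5)
x*F(V(-4, A(4))) = 70*(-5) = -350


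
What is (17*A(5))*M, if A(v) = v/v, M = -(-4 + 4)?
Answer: 0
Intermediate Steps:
M = 0 (M = -1*0 = 0)
A(v) = 1
(17*A(5))*M = (17*1)*0 = 17*0 = 0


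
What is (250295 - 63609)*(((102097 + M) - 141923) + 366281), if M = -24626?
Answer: 56347248694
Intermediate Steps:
(250295 - 63609)*(((102097 + M) - 141923) + 366281) = (250295 - 63609)*(((102097 - 24626) - 141923) + 366281) = 186686*((77471 - 141923) + 366281) = 186686*(-64452 + 366281) = 186686*301829 = 56347248694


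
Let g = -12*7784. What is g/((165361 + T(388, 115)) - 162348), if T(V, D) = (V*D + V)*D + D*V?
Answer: -93408/5223553 ≈ -0.017882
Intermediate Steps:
g = -93408
T(V, D) = D*V + D*(V + D*V) (T(V, D) = (D*V + V)*D + D*V = (V + D*V)*D + D*V = D*(V + D*V) + D*V = D*V + D*(V + D*V))
g/((165361 + T(388, 115)) - 162348) = -93408/((165361 + 115*388*(2 + 115)) - 162348) = -93408/((165361 + 115*388*117) - 162348) = -93408/((165361 + 5220540) - 162348) = -93408/(5385901 - 162348) = -93408/5223553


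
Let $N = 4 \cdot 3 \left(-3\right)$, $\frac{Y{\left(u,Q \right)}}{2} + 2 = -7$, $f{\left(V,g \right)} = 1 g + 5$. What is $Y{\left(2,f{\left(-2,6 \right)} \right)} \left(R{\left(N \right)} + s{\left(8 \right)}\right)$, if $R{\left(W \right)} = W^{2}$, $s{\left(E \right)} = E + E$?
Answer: $-23616$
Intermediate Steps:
$f{\left(V,g \right)} = 5 + g$ ($f{\left(V,g \right)} = g + 5 = 5 + g$)
$Y{\left(u,Q \right)} = -18$ ($Y{\left(u,Q \right)} = -4 + 2 \left(-7\right) = -4 - 14 = -18$)
$N = -36$ ($N = 12 \left(-3\right) = -36$)
$s{\left(E \right)} = 2 E$
$Y{\left(2,f{\left(-2,6 \right)} \right)} \left(R{\left(N \right)} + s{\left(8 \right)}\right) = - 18 \left(\left(-36\right)^{2} + 2 \cdot 8\right) = - 18 \left(1296 + 16\right) = \left(-18\right) 1312 = -23616$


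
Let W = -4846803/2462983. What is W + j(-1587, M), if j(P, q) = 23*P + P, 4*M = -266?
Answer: -93814943307/2462983 ≈ -38090.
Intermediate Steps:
M = -133/2 (M = (¼)*(-266) = -133/2 ≈ -66.500)
j(P, q) = 24*P
W = -4846803/2462983 (W = -4846803*1/2462983 = -4846803/2462983 ≈ -1.9679)
W + j(-1587, M) = -4846803/2462983 + 24*(-1587) = -4846803/2462983 - 38088 = -93814943307/2462983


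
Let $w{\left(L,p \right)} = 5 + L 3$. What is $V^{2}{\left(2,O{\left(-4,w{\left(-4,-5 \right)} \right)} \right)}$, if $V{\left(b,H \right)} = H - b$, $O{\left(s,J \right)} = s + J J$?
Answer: $1849$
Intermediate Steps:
$w{\left(L,p \right)} = 5 + 3 L$
$O{\left(s,J \right)} = s + J^{2}$
$V^{2}{\left(2,O{\left(-4,w{\left(-4,-5 \right)} \right)} \right)} = \left(\left(-4 + \left(5 + 3 \left(-4\right)\right)^{2}\right) - 2\right)^{2} = \left(\left(-4 + \left(5 - 12\right)^{2}\right) - 2\right)^{2} = \left(\left(-4 + \left(-7\right)^{2}\right) - 2\right)^{2} = \left(\left(-4 + 49\right) - 2\right)^{2} = \left(45 - 2\right)^{2} = 43^{2} = 1849$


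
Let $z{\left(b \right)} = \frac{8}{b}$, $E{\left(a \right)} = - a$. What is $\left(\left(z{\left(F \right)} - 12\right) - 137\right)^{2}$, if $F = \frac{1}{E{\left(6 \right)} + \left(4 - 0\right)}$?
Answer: $27225$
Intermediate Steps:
$F = - \frac{1}{2}$ ($F = \frac{1}{\left(-1\right) 6 + \left(4 - 0\right)} = \frac{1}{-6 + \left(4 + 0\right)} = \frac{1}{-6 + 4} = \frac{1}{-2} = - \frac{1}{2} \approx -0.5$)
$\left(\left(z{\left(F \right)} - 12\right) - 137\right)^{2} = \left(\left(\frac{8}{- \frac{1}{2}} - 12\right) - 137\right)^{2} = \left(\left(8 \left(-2\right) - 12\right) - 137\right)^{2} = \left(\left(-16 - 12\right) - 137\right)^{2} = \left(-28 - 137\right)^{2} = \left(-165\right)^{2} = 27225$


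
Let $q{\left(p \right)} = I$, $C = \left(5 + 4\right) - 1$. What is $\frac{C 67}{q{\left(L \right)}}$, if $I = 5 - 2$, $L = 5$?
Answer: $\frac{536}{3} \approx 178.67$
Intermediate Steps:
$I = 3$ ($I = 5 - 2 = 3$)
$C = 8$ ($C = 9 - 1 = 8$)
$q{\left(p \right)} = 3$
$\frac{C 67}{q{\left(L \right)}} = \frac{8 \cdot 67}{3} = 536 \cdot \frac{1}{3} = \frac{536}{3}$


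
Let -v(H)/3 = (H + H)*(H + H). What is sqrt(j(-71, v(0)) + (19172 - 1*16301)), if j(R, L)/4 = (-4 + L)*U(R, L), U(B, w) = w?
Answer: 3*sqrt(319) ≈ 53.582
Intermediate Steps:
v(H) = -12*H**2 (v(H) = -3*(H + H)*(H + H) = -3*2*H*2*H = -12*H**2)
j(R, L) = 4*L*(-4 + L) (j(R, L) = 4*((-4 + L)*L) = 4*(L*(-4 + L)) = 4*L*(-4 + L))
sqrt(j(-71, v(0)) + (19172 - 1*16301)) = sqrt(4*(-12*0**2)*(-4 - 12*0**2) + (19172 - 1*16301)) = sqrt(4*(-12*0)*(-4 - 12*0) + (19172 - 16301)) = sqrt(4*0*(-4 + 0) + 2871) = sqrt(4*0*(-4) + 2871) = sqrt(0 + 2871) = sqrt(2871) = 3*sqrt(319)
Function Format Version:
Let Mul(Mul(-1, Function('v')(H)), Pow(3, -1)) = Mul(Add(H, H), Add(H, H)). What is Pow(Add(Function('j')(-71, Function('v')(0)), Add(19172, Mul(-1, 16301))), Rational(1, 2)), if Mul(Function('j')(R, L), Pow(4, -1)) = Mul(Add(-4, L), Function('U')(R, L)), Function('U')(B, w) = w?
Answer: Mul(3, Pow(319, Rational(1, 2))) ≈ 53.582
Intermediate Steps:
Function('v')(H) = Mul(-12, Pow(H, 2)) (Function('v')(H) = Mul(-3, Mul(Add(H, H), Add(H, H))) = Mul(-3, Mul(Mul(2, H), Mul(2, H))) = Mul(-3, Mul(4, Pow(H, 2))) = Mul(-12, Pow(H, 2)))
Function('j')(R, L) = Mul(4, L, Add(-4, L)) (Function('j')(R, L) = Mul(4, Mul(Add(-4, L), L)) = Mul(4, Mul(L, Add(-4, L))) = Mul(4, L, Add(-4, L)))
Pow(Add(Function('j')(-71, Function('v')(0)), Add(19172, Mul(-1, 16301))), Rational(1, 2)) = Pow(Add(Mul(4, Mul(-12, Pow(0, 2)), Add(-4, Mul(-12, Pow(0, 2)))), Add(19172, Mul(-1, 16301))), Rational(1, 2)) = Pow(Add(Mul(4, Mul(-12, 0), Add(-4, Mul(-12, 0))), Add(19172, -16301)), Rational(1, 2)) = Pow(Add(Mul(4, 0, Add(-4, 0)), 2871), Rational(1, 2)) = Pow(Add(Mul(4, 0, -4), 2871), Rational(1, 2)) = Pow(Add(0, 2871), Rational(1, 2)) = Pow(2871, Rational(1, 2)) = Mul(3, Pow(319, Rational(1, 2)))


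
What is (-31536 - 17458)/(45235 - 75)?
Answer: -24497/22580 ≈ -1.0849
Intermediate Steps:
(-31536 - 17458)/(45235 - 75) = -48994/45160 = -48994*1/45160 = -24497/22580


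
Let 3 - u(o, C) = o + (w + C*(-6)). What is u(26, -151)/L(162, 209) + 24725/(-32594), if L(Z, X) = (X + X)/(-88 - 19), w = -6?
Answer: 18655122/79211 ≈ 235.51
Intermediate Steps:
L(Z, X) = -2*X/107 (L(Z, X) = (2*X)/(-107) = (2*X)*(-1/107) = -2*X/107)
u(o, C) = 9 - o + 6*C (u(o, C) = 3 - (o + (-6 + C*(-6))) = 3 - (o + (-6 - 6*C)) = 3 - (-6 + o - 6*C) = 3 + (6 - o + 6*C) = 9 - o + 6*C)
u(26, -151)/L(162, 209) + 24725/(-32594) = (9 - 1*26 + 6*(-151))/((-2/107*209)) + 24725/(-32594) = (9 - 26 - 906)/(-418/107) + 24725*(-1/32594) = -923*(-107/418) - 575/758 = 98761/418 - 575/758 = 18655122/79211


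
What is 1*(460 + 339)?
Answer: 799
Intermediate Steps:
1*(460 + 339) = 1*799 = 799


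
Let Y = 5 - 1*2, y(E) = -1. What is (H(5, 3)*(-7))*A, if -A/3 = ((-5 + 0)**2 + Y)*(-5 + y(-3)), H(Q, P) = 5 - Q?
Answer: 0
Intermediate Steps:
Y = 3 (Y = 5 - 2 = 3)
A = 504 (A = -3*((-5 + 0)**2 + 3)*(-5 - 1) = -3*((-5)**2 + 3)*(-6) = -3*(25 + 3)*(-6) = -84*(-6) = -3*(-168) = 504)
(H(5, 3)*(-7))*A = ((5 - 1*5)*(-7))*504 = ((5 - 5)*(-7))*504 = (0*(-7))*504 = 0*504 = 0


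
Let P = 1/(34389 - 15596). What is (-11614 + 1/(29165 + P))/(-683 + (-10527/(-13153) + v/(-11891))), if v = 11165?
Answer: 90508721412695225843/5323747290010159842 ≈ 17.001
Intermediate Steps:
P = 1/18793 ≈ 5.3211e-5
(-11614 + 1/(29165 + P))/(-683 + (-10527/(-13153) + v/(-11891))) = (-11614 + 1/(29165 + 1/18793))/(-683 + (-10527/(-13153) + 11165/(-11891))) = (-11614 + 1/(548097846/18793))/(-683 + (-10527*(-1/13153) + 11165*(-1/11891))) = (-11614 + 18793/548097846)/(-683 + (10527/13153 - 1015/1081)) = -6365608364651/(548097846*(-683 - 1970608/14218393)) = -6365608364651/(548097846*(-9713133027/14218393)) = -6365608364651/548097846*(-14218393/9713133027) = 90508721412695225843/5323747290010159842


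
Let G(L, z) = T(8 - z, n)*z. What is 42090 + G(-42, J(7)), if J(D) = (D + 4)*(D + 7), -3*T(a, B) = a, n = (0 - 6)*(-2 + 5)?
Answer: 148754/3 ≈ 49585.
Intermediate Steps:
n = -18 (n = -6*3 = -18)
T(a, B) = -a/3
J(D) = (4 + D)*(7 + D)
G(L, z) = z*(-8/3 + z/3) (G(L, z) = (-(8 - z)/3)*z = (-8/3 + z/3)*z = z*(-8/3 + z/3))
42090 + G(-42, J(7)) = 42090 + (28 + 7² + 11*7)*(-8 + (28 + 7² + 11*7))/3 = 42090 + (28 + 49 + 77)*(-8 + (28 + 49 + 77))/3 = 42090 + (⅓)*154*(-8 + 154) = 42090 + (⅓)*154*146 = 42090 + 22484/3 = 148754/3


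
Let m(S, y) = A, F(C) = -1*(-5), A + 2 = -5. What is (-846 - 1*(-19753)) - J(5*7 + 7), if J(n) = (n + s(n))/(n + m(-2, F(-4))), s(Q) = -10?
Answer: 661713/35 ≈ 18906.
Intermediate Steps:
A = -7 (A = -2 - 5 = -7)
F(C) = 5
m(S, y) = -7
J(n) = (-10 + n)/(-7 + n) (J(n) = (n - 10)/(n - 7) = (-10 + n)/(-7 + n))
(-846 - 1*(-19753)) - J(5*7 + 7) = (-846 - 1*(-19753)) - (-10 + (5*7 + 7))/(-7 + (5*7 + 7)) = (-846 + 19753) - (-10 + (35 + 7))/(-7 + (35 + 7)) = 18907 - (-10 + 42)/(-7 + 42) = 18907 - 32/35 = 661713/35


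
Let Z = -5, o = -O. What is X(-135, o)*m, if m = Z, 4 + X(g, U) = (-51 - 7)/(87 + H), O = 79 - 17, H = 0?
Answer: 70/3 ≈ 23.333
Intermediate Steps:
O = 62
o = -62 (o = -1*62 = -62)
X(g, U) = -14/3 (X(g, U) = -4 + (-51 - 7)/(87 + 0) = -4 - 58/87 = -4 - 58*1/87 = -4 - ⅔ = -14/3)
m = -5
X(-135, o)*m = -14/3*(-5) = 70/3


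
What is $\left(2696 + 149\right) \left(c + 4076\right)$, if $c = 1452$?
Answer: $15727160$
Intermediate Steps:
$\left(2696 + 149\right) \left(c + 4076\right) = \left(2696 + 149\right) \left(1452 + 4076\right) = 2845 \cdot 5528 = 15727160$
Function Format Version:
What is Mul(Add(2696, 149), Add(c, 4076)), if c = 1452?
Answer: 15727160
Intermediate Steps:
Mul(Add(2696, 149), Add(c, 4076)) = Mul(Add(2696, 149), Add(1452, 4076)) = Mul(2845, 5528) = 15727160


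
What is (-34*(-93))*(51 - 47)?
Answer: 12648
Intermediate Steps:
(-34*(-93))*(51 - 47) = 3162*4 = 12648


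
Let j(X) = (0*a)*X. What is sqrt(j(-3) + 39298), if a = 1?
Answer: 7*sqrt(802) ≈ 198.24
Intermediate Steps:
j(X) = 0 (j(X) = (0*1)*X = 0*X = 0)
sqrt(j(-3) + 39298) = sqrt(0 + 39298) = sqrt(39298) = 7*sqrt(802)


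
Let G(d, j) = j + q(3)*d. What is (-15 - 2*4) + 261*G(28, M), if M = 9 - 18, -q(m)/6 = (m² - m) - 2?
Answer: -177764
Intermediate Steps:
q(m) = 12 - 6*m² + 6*m (q(m) = -6*((m² - m) - 2) = -6*(-2 + m² - m) = 12 - 6*m² + 6*m)
M = -9
G(d, j) = j - 24*d (G(d, j) = j + (12 - 6*3² + 6*3)*d = j + (12 - 6*9 + 18)*d = j + (12 - 54 + 18)*d = j - 24*d)
(-15 - 2*4) + 261*G(28, M) = (-15 - 2*4) + 261*(-9 - 24*28) = (-15 - 8) + 261*(-9 - 672) = -23 + 261*(-681) = -23 - 177741 = -177764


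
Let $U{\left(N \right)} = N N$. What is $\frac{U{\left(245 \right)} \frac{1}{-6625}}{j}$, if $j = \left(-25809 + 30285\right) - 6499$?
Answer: $\frac{343}{76585} \approx 0.0044787$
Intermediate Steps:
$U{\left(N \right)} = N^{2}$
$j = -2023$ ($j = 4476 - 6499 = -2023$)
$\frac{U{\left(245 \right)} \frac{1}{-6625}}{j} = \frac{245^{2} \frac{1}{-6625}}{-2023} = 60025 \left(- \frac{1}{6625}\right) \left(- \frac{1}{2023}\right) = \left(- \frac{2401}{265}\right) \left(- \frac{1}{2023}\right) = \frac{343}{76585}$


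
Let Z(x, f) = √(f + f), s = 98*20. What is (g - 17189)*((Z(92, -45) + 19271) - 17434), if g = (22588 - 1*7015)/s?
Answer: -61860730679/1960 - 101024601*I*√10/1960 ≈ -3.1562e+7 - 1.6299e+5*I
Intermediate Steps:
s = 1960
Z(x, f) = √2*√f (Z(x, f) = √(2*f) = √2*√f)
g = 15573/1960 (g = (22588 - 1*7015)/1960 = (22588 - 7015)*(1/1960) = 15573*(1/1960) = 15573/1960 ≈ 7.9454)
(g - 17189)*((Z(92, -45) + 19271) - 17434) = (15573/1960 - 17189)*((√2*√(-45) + 19271) - 17434) = -33674867*((√2*(3*I*√5) + 19271) - 17434)/1960 = -33674867*((3*I*√10 + 19271) - 17434)/1960 = -33674867*((19271 + 3*I*√10) - 17434)/1960 = -33674867*(1837 + 3*I*√10)/1960 = -61860730679/1960 - 101024601*I*√10/1960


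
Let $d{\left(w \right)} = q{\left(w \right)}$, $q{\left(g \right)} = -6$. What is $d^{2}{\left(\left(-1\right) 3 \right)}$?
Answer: $36$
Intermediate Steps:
$d{\left(w \right)} = -6$
$d^{2}{\left(\left(-1\right) 3 \right)} = \left(-6\right)^{2} = 36$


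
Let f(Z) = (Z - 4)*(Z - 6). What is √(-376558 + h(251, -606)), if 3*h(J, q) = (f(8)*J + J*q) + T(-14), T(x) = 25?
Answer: I*√3839241/3 ≈ 653.13*I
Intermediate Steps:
f(Z) = (-6 + Z)*(-4 + Z) (f(Z) = (-4 + Z)*(-6 + Z) = (-6 + Z)*(-4 + Z))
h(J, q) = 25/3 + 8*J/3 + J*q/3 (h(J, q) = (((24 + 8² - 10*8)*J + J*q) + 25)/3 = (((24 + 64 - 80)*J + J*q) + 25)/3 = ((8*J + J*q) + 25)/3 = (25 + 8*J + J*q)/3 = 25/3 + 8*J/3 + J*q/3)
√(-376558 + h(251, -606)) = √(-376558 + (25/3 + (8/3)*251 + (⅓)*251*(-606))) = √(-376558 + (25/3 + 2008/3 - 50702)) = √(-376558 - 150073/3) = √(-1279747/3) = I*√3839241/3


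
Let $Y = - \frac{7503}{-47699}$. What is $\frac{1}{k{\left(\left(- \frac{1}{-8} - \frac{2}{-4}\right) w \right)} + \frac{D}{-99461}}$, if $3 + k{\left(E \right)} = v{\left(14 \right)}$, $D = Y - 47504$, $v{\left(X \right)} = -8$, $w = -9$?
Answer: $- \frac{4744190239}{49920206836} \approx -0.095035$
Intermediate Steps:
$Y = \frac{7503}{47699}$ ($Y = \left(-7503\right) \left(- \frac{1}{47699}\right) = \frac{7503}{47699} \approx 0.1573$)
$D = - \frac{2265885793}{47699}$ ($D = \frac{7503}{47699} - 47504 = - \frac{2265885793}{47699} \approx -47504.0$)
$k{\left(E \right)} = -11$ ($k{\left(E \right)} = -3 - 8 = -11$)
$\frac{1}{k{\left(\left(- \frac{1}{-8} - \frac{2}{-4}\right) w \right)} + \frac{D}{-99461}} = \frac{1}{-11 - \frac{2265885793}{47699 \left(-99461\right)}} = \frac{1}{-11 - - \frac{2265885793}{4744190239}} = \frac{1}{-11 + \frac{2265885793}{4744190239}} = \frac{1}{- \frac{49920206836}{4744190239}} = - \frac{4744190239}{49920206836}$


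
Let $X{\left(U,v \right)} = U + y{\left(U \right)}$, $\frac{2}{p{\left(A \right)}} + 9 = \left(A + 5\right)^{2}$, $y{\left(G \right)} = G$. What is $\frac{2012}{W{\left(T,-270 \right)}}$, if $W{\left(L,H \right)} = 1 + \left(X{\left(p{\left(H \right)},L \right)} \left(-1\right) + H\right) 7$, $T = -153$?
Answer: $- \frac{35318648}{33159513} \approx -1.0651$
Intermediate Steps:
$p{\left(A \right)} = \frac{2}{-9 + \left(5 + A\right)^{2}}$ ($p{\left(A \right)} = \frac{2}{-9 + \left(A + 5\right)^{2}} = \frac{2}{-9 + \left(5 + A\right)^{2}}$)
$X{\left(U,v \right)} = 2 U$ ($X{\left(U,v \right)} = U + U = 2 U$)
$W{\left(L,H \right)} = 1 - \frac{28}{-9 + \left(5 + H\right)^{2}} + 7 H$ ($W{\left(L,H \right)} = 1 + \left(2 \frac{2}{-9 + \left(5 + H\right)^{2}} \left(-1\right) + H\right) 7 = 1 + \left(\frac{4}{-9 + \left(5 + H\right)^{2}} \left(-1\right) + H\right) 7 = 1 + \left(- \frac{4}{-9 + \left(5 + H\right)^{2}} + H\right) 7 = 1 + \left(H - \frac{4}{-9 + \left(5 + H\right)^{2}}\right) 7 = 1 + \left(- \frac{28}{-9 + \left(5 + H\right)^{2}} + 7 H\right) = 1 - \frac{28}{-9 + \left(5 + H\right)^{2}} + 7 H$)
$\frac{2012}{W{\left(T,-270 \right)}} = \frac{2012}{\frac{1}{-9 + \left(5 - 270\right)^{2}} \left(-28 + \left(1 + 7 \left(-270\right)\right) \left(-9 + \left(5 - 270\right)^{2}\right)\right)} = \frac{2012}{\frac{1}{-9 + \left(-265\right)^{2}} \left(-28 + \left(1 - 1890\right) \left(-9 + \left(-265\right)^{2}\right)\right)} = \frac{2012}{\frac{1}{-9 + 70225} \left(-28 - 1889 \left(-9 + 70225\right)\right)} = \frac{2012}{\frac{1}{70216} \left(-28 - 132638024\right)} = \frac{2012}{\frac{1}{70216} \left(-132638052\right)} = \frac{2012}{- \frac{33159513}{17554}} = 2012 \left(- \frac{17554}{33159513}\right) = - \frac{35318648}{33159513}$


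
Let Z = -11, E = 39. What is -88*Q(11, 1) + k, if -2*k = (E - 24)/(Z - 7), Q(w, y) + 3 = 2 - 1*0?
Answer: 1061/12 ≈ 88.417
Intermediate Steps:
Q(w, y) = -1 (Q(w, y) = -3 + (2 - 1*0) = -3 + (2 + 0) = -3 + 2 = -1)
k = 5/12 (k = -(39 - 24)/(2*(-11 - 7)) = -15/(2*(-18)) = -15*(-1)/(2*18) = -½*(-⅚) = 5/12 ≈ 0.41667)
-88*Q(11, 1) + k = -88*(-1) + 5/12 = 88 + 5/12 = 1061/12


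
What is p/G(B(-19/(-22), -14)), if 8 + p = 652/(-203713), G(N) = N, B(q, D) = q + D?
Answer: 35867832/58873057 ≈ 0.60924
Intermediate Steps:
B(q, D) = D + q
p = -1630356/203713 (p = -8 + 652/(-203713) = -8 + 652*(-1/203713) = -8 - 652/203713 = -1630356/203713 ≈ -8.0032)
p/G(B(-19/(-22), -14)) = -1630356/(203713*(-14 - 19/(-22))) = -1630356/(203713*(-14 - 19*(-1/22))) = -1630356/(203713*(-14 + 19/22)) = -1630356/(203713*(-289/22)) = -1630356/203713*(-22/289) = 35867832/58873057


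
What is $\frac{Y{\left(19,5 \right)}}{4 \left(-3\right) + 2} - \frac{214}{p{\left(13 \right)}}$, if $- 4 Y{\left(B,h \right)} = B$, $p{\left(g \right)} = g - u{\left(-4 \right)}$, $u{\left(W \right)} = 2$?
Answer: $- \frac{8351}{440} \approx -18.98$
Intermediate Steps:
$p{\left(g \right)} = -2 + g$ ($p{\left(g \right)} = g - 2 = -2 + g$)
$Y{\left(B,h \right)} = - \frac{B}{4}$
$\frac{Y{\left(19,5 \right)}}{4 \left(-3\right) + 2} - \frac{214}{p{\left(13 \right)}} = \frac{\left(- \frac{1}{4}\right) 19}{4 \left(-3\right) + 2} - \frac{214}{-2 + 13} = - \frac{19}{4 \left(-12 + 2\right)} - \frac{214}{11} = - \frac{19}{4 \left(-10\right)} - \frac{214}{11} = \left(- \frac{19}{4}\right) \left(- \frac{1}{10}\right) - \frac{214}{11} = \frac{19}{40} - \frac{214}{11} = - \frac{8351}{440}$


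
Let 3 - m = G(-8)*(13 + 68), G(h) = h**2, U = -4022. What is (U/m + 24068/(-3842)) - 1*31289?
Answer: -311464683481/9952701 ≈ -31295.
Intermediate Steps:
m = -5181 (m = 3 - (-8)**2*(13 + 68) = 3 - 64*81 = 3 - 1*5184 = 3 - 5184 = -5181)
(U/m + 24068/(-3842)) - 1*31289 = (-4022/(-5181) + 24068/(-3842)) - 1*31289 = (-4022*(-1/5181) + 24068*(-1/3842)) - 31289 = (4022/5181 - 12034/1921) - 31289 = -54621892/9952701 - 31289 = -311464683481/9952701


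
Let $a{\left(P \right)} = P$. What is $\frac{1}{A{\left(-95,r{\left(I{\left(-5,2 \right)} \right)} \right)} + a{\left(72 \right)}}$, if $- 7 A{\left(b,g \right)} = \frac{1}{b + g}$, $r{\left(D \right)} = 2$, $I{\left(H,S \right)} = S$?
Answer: $\frac{651}{46873} \approx 0.013889$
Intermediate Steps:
$A{\left(b,g \right)} = - \frac{1}{7 \left(b + g\right)}$
$\frac{1}{A{\left(-95,r{\left(I{\left(-5,2 \right)} \right)} \right)} + a{\left(72 \right)}} = \frac{1}{- \frac{1}{7 \left(-95\right) + 7 \cdot 2} + 72} = \frac{1}{- \frac{1}{-665 + 14} + 72} = \frac{1}{- \frac{1}{-651} + 72} = \frac{1}{\left(-1\right) \left(- \frac{1}{651}\right) + 72} = \frac{1}{\frac{1}{651} + 72} = \frac{1}{\frac{46873}{651}} = \frac{651}{46873}$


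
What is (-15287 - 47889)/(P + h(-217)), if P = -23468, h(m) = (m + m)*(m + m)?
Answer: -7897/20611 ≈ -0.38314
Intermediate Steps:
h(m) = 4*m² (h(m) = (2*m)*(2*m) = 4*m²)
(-15287 - 47889)/(P + h(-217)) = (-15287 - 47889)/(-23468 + 4*(-217)²) = -63176/(-23468 + 4*47089) = -63176/(-23468 + 188356) = -63176/164888 = -63176*1/164888 = -7897/20611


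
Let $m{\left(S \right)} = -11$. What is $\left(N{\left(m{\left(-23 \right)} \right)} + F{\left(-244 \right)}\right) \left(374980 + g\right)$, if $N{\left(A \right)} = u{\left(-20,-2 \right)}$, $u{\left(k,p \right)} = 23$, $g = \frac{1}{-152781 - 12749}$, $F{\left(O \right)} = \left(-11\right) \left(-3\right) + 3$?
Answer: $\frac{3662155924541}{165530} \approx 2.2124 \cdot 10^{7}$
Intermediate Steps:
$F{\left(O \right)} = 36$ ($F{\left(O \right)} = 33 + 3 = 36$)
$g = - \frac{1}{165530}$ ($g = \frac{1}{-152781 - 12749} = \frac{1}{-165530} = - \frac{1}{165530} \approx -6.0412 \cdot 10^{-6}$)
$N{\left(A \right)} = 23$
$\left(N{\left(m{\left(-23 \right)} \right)} + F{\left(-244 \right)}\right) \left(374980 + g\right) = \left(23 + 36\right) \left(374980 - \frac{1}{165530}\right) = 59 \cdot \frac{62070439399}{165530} = \frac{3662155924541}{165530}$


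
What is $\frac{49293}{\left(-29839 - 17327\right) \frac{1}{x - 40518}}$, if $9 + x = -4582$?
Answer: $\frac{741185979}{15722} \approx 47143.0$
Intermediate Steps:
$x = -4591$ ($x = -9 - 4582 = -4591$)
$\frac{49293}{\left(-29839 - 17327\right) \frac{1}{x - 40518}} = \frac{49293}{\left(-29839 - 17327\right) \frac{1}{-4591 - 40518}} = \frac{49293}{\left(-47166\right) \frac{1}{-45109}} = \frac{49293}{\left(-47166\right) \left(- \frac{1}{45109}\right)} = \frac{49293}{\frac{47166}{45109}} = 49293 \cdot \frac{45109}{47166} = \frac{741185979}{15722}$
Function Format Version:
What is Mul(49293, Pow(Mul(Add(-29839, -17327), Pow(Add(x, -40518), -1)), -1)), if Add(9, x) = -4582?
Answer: Rational(741185979, 15722) ≈ 47143.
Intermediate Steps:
x = -4591 (x = Add(-9, -4582) = -4591)
Mul(49293, Pow(Mul(Add(-29839, -17327), Pow(Add(x, -40518), -1)), -1)) = Mul(49293, Pow(Mul(Add(-29839, -17327), Pow(Add(-4591, -40518), -1)), -1)) = Mul(49293, Pow(Mul(-47166, Pow(-45109, -1)), -1)) = Mul(49293, Pow(Mul(-47166, Rational(-1, 45109)), -1)) = Mul(49293, Pow(Rational(47166, 45109), -1)) = Mul(49293, Rational(45109, 47166)) = Rational(741185979, 15722)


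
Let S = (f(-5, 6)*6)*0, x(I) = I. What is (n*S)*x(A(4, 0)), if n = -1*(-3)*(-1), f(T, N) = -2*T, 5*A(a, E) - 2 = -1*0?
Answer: 0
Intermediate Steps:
A(a, E) = ⅖ (A(a, E) = ⅖ + (-1*0)/5 = ⅖ + (⅕)*0 = ⅖ + 0 = ⅖)
S = 0 (S = (-2*(-5)*6)*0 = (10*6)*0 = 60*0 = 0)
n = -3 (n = 3*(-1) = -3)
(n*S)*x(A(4, 0)) = -3*0*(⅖) = 0*(⅖) = 0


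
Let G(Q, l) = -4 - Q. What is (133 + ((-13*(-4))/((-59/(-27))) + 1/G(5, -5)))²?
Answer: 6922240000/281961 ≈ 24550.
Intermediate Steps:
(133 + ((-13*(-4))/((-59/(-27))) + 1/G(5, -5)))² = (133 + ((-13*(-4))/((-59/(-27))) + 1/(-4 - 1*5)))² = (133 + (52/((-59*(-1/27))) + 1/(-4 - 5)))² = (133 + (52/(59/27) + 1/(-9)))² = (133 + (52*(27/59) + 1*(-⅑)))² = (133 + (1404/59 - ⅑))² = (133 + 12577/531)² = (83200/531)² = 6922240000/281961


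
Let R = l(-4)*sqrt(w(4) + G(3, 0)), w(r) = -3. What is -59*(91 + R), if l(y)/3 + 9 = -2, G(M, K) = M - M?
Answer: -5369 + 1947*I*sqrt(3) ≈ -5369.0 + 3372.3*I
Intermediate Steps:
G(M, K) = 0
l(y) = -33 (l(y) = -27 + 3*(-2) = -27 - 6 = -33)
R = -33*I*sqrt(3) (R = -33*sqrt(-3 + 0) = -33*I*sqrt(3) ≈ -57.158*I)
-59*(91 + R) = -59*(91 - 33*I*sqrt(3)) = -5369 + 1947*I*sqrt(3)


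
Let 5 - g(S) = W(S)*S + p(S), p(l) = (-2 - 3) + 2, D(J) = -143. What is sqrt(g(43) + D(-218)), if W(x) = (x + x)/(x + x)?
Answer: I*sqrt(178) ≈ 13.342*I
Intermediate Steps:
p(l) = -3 (p(l) = -5 + 2 = -3)
W(x) = 1 (W(x) = (2*x)/((2*x)) = (2*x)*(1/(2*x)) = 1)
g(S) = 8 - S (g(S) = 5 - (1*S - 3) = 5 - (S - 3) = 5 - (-3 + S) = 5 + (3 - S) = 8 - S)
sqrt(g(43) + D(-218)) = sqrt((8 - 1*43) - 143) = sqrt((8 - 43) - 143) = sqrt(-35 - 143) = sqrt(-178) = I*sqrt(178)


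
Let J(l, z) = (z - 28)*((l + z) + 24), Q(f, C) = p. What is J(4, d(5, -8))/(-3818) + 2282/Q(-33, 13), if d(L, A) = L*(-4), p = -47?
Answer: -4347314/89723 ≈ -48.453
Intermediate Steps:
Q(f, C) = -47
d(L, A) = -4*L
J(l, z) = (-28 + z)*(24 + l + z)
J(4, d(5, -8))/(-3818) + 2282/Q(-33, 13) = (-672 + (-4*5)**2 - 28*4 - (-16)*5 + 4*(-4*5))/(-3818) + 2282/(-47) = (-672 + (-20)**2 - 112 - 4*(-20) + 4*(-20))*(-1/3818) + 2282*(-1/47) = (-672 + 400 - 112 + 80 - 80)*(-1/3818) - 2282/47 = -384*(-1/3818) - 2282/47 = 192/1909 - 2282/47 = -4347314/89723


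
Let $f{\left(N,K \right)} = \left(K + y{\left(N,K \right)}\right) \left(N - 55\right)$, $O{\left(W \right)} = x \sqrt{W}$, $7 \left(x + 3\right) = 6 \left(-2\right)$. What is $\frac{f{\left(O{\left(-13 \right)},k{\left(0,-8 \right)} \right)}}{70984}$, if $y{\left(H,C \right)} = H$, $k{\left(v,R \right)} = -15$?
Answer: $\frac{6567}{869554} + \frac{165 i \sqrt{13}}{35492} \approx 0.0075521 + 0.016762 i$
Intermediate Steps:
$x = - \frac{33}{7}$ ($x = -3 + \frac{6 \left(-2\right)}{7} = -3 + \frac{1}{7} \left(-12\right) = -3 - \frac{12}{7} = - \frac{33}{7} \approx -4.7143$)
$O{\left(W \right)} = - \frac{33 \sqrt{W}}{7}$
$f{\left(N,K \right)} = \left(-55 + N\right) \left(K + N\right)$ ($f{\left(N,K \right)} = \left(K + N\right) \left(N - 55\right) = \left(K + N\right) \left(-55 + N\right) = \left(-55 + N\right) \left(K + N\right)$)
$\frac{f{\left(O{\left(-13 \right)},k{\left(0,-8 \right)} \right)}}{70984} = \frac{\left(- \frac{33 \sqrt{-13}}{7}\right)^{2} - -825 - 55 \left(- \frac{33 \sqrt{-13}}{7}\right) - 15 \left(- \frac{33 \sqrt{-13}}{7}\right)}{70984} = \left(\left(- \frac{33 i \sqrt{13}}{7}\right)^{2} + 825 - 55 \left(- \frac{33 i \sqrt{13}}{7}\right) - 15 \left(- \frac{33 i \sqrt{13}}{7}\right)\right) \frac{1}{70984} = \left(- \frac{14157}{49} + 825 + \frac{1815 i \sqrt{13}}{7} + \frac{495 i \sqrt{13}}{7}\right) \frac{1}{70984} = \left(\frac{26268}{49} + 330 i \sqrt{13}\right) \frac{1}{70984} = \frac{6567}{869554} + \frac{165 i \sqrt{13}}{35492}$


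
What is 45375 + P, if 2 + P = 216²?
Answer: 92029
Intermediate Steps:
P = 46654 (P = -2 + 216² = -2 + 46656 = 46654)
45375 + P = 45375 + 46654 = 92029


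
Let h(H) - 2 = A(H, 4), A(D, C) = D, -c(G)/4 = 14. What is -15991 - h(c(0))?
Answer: -15937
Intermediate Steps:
c(G) = -56 (c(G) = -4*14 = -56)
h(H) = 2 + H
-15991 - h(c(0)) = -15991 - (2 - 56) = -15991 - 1*(-54) = -15991 + 54 = -15937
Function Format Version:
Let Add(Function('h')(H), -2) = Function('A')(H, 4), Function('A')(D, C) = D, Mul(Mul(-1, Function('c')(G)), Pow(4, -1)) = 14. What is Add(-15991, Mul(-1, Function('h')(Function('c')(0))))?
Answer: -15937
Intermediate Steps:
Function('c')(G) = -56 (Function('c')(G) = Mul(-4, 14) = -56)
Function('h')(H) = Add(2, H)
Add(-15991, Mul(-1, Function('h')(Function('c')(0)))) = Add(-15991, Mul(-1, Add(2, -56))) = Add(-15991, Mul(-1, -54)) = Add(-15991, 54) = -15937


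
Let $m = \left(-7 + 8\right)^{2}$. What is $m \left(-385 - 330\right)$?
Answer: $-715$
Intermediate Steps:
$m = 1$ ($m = 1^{2} = 1$)
$m \left(-385 - 330\right) = 1 \left(-385 - 330\right) = 1 \left(-715\right) = -715$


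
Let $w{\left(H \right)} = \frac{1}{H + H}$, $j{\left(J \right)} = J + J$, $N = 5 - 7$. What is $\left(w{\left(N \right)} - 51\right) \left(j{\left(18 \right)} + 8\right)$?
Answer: $-2255$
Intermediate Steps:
$N = -2$ ($N = 5 - 7 = -2$)
$j{\left(J \right)} = 2 J$
$w{\left(H \right)} = \frac{1}{2 H}$
$\left(w{\left(N \right)} - 51\right) \left(j{\left(18 \right)} + 8\right) = \left(\frac{1}{2 \left(-2\right)} - 51\right) \left(2 \cdot 18 + 8\right) = \left(\frac{1}{2} \left(- \frac{1}{2}\right) - 51\right) \left(36 + 8\right) = \left(- \frac{1}{4} - 51\right) 44 = \left(- \frac{205}{4}\right) 44 = -2255$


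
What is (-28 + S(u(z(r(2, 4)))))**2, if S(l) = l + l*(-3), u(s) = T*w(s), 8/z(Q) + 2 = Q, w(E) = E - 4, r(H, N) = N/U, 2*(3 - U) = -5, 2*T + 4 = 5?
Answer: 15376/49 ≈ 313.80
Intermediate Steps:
T = 1/2 (T = -2 + (1/2)*5 = -2 + 5/2 = 1/2 ≈ 0.50000)
U = 11/2 (U = 3 - 1/2*(-5) = 3 + 5/2 = 11/2 ≈ 5.5000)
r(H, N) = 2*N/11 (r(H, N) = N/(11/2) = N*(2/11) = 2*N/11)
w(E) = -4 + E
z(Q) = 8/(-2 + Q)
u(s) = -2 + s/2 (u(s) = (-4 + s)/2 = -2 + s/2)
S(l) = -2*l (S(l) = l - 3*l = -2*l)
(-28 + S(u(z(r(2, 4)))))**2 = (-28 - 2*(-2 + (8/(-2 + (2/11)*4))/2))**2 = (-28 - 2*(-2 + (8/(-2 + 8/11))/2))**2 = (-28 - 2*(-2 + (8/(-14/11))/2))**2 = (-28 - 2*(-2 + (8*(-11/14))/2))**2 = (-28 - 2*(-2 + (1/2)*(-44/7)))**2 = (-28 - 2*(-2 - 22/7))**2 = (-28 - 2*(-36/7))**2 = (-28 + 72/7)**2 = (-124/7)**2 = 15376/49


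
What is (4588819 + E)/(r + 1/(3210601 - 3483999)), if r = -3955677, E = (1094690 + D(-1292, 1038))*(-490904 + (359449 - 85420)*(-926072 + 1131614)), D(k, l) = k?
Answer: -16837085883509783337818/1081474180447 ≈ -1.5569e+10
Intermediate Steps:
E = 61584524693871972 (E = (1094690 - 1292)*(-490904 + (359449 - 85420)*(-926072 + 1131614)) = 1093398*(-490904 + 274029*205542) = 1093398*(-490904 + 56324468718) = 1093398*56323977814 = 61584524693871972)
(4588819 + E)/(r + 1/(3210601 - 3483999)) = (4588819 + 61584524693871972)/(-3955677 + 1/(3210601 - 3483999)) = 61584524698460791/(-3955677 + 1/(-273398)) = 61584524698460791/(-3955677 - 1/273398) = 61584524698460791/(-1081474180447/273398) = 61584524698460791*(-273398/1081474180447) = -16837085883509783337818/1081474180447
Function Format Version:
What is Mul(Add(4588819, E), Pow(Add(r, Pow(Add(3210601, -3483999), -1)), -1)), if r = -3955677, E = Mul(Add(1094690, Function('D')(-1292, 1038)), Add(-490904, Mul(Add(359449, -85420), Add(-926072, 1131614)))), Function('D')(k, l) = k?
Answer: Rational(-16837085883509783337818, 1081474180447) ≈ -1.5569e+10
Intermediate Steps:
E = 61584524693871972 (E = Mul(Add(1094690, -1292), Add(-490904, Mul(Add(359449, -85420), Add(-926072, 1131614)))) = Mul(1093398, Add(-490904, Mul(274029, 205542))) = Mul(1093398, Add(-490904, 56324468718)) = Mul(1093398, 56323977814) = 61584524693871972)
Mul(Add(4588819, E), Pow(Add(r, Pow(Add(3210601, -3483999), -1)), -1)) = Mul(Add(4588819, 61584524693871972), Pow(Add(-3955677, Pow(Add(3210601, -3483999), -1)), -1)) = Mul(61584524698460791, Pow(Add(-3955677, Pow(-273398, -1)), -1)) = Mul(61584524698460791, Pow(Add(-3955677, Rational(-1, 273398)), -1)) = Mul(61584524698460791, Pow(Rational(-1081474180447, 273398), -1)) = Mul(61584524698460791, Rational(-273398, 1081474180447)) = Rational(-16837085883509783337818, 1081474180447)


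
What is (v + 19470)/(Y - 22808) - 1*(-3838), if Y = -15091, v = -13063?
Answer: 145449955/37899 ≈ 3837.8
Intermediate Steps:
(v + 19470)/(Y - 22808) - 1*(-3838) = (-13063 + 19470)/(-15091 - 22808) - 1*(-3838) = 6407/(-37899) + 3838 = 6407*(-1/37899) + 3838 = -6407/37899 + 3838 = 145449955/37899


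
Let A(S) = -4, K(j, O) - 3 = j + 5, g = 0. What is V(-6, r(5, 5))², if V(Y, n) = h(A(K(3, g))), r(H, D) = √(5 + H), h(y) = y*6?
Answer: 576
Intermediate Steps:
K(j, O) = 8 + j (K(j, O) = 3 + (j + 5) = 3 + (5 + j) = 8 + j)
h(y) = 6*y
V(Y, n) = -24 (V(Y, n) = 6*(-4) = -24)
V(-6, r(5, 5))² = (-24)² = 576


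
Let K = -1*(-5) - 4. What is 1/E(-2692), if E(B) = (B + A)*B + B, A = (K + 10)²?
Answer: 1/6918440 ≈ 1.4454e-7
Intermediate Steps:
K = 1 (K = 5 - 4 = 1)
A = 121 (A = (1 + 10)² = 11² = 121)
E(B) = B + B*(121 + B) (E(B) = (B + 121)*B + B = (121 + B)*B + B = B*(121 + B) + B = B + B*(121 + B))
1/E(-2692) = 1/(-2692*(122 - 2692)) = 1/(-2692*(-2570)) = 1/6918440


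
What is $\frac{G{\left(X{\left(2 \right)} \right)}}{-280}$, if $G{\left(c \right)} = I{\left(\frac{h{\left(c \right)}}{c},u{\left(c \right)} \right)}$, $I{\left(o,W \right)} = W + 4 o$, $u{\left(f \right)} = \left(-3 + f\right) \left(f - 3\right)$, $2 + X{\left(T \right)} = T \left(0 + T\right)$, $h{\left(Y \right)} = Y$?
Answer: $- \frac{1}{56} \approx -0.017857$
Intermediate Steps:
$X{\left(T \right)} = -2 + T^{2}$ ($X{\left(T \right)} = -2 + T \left(0 + T\right) = -2 + T T = -2 + T^{2}$)
$u{\left(f \right)} = \left(-3 + f\right)^{2}$ ($u{\left(f \right)} = \left(-3 + f\right) \left(-3 + f\right) = \left(-3 + f\right)^{2}$)
$G{\left(c \right)} = 4 + \left(-3 + c\right)^{2}$ ($G{\left(c \right)} = \left(-3 + c\right)^{2} + 4 \frac{c}{c} = \left(-3 + c\right)^{2} + 4 \cdot 1 = \left(-3 + c\right)^{2} + 4 = 4 + \left(-3 + c\right)^{2}$)
$\frac{G{\left(X{\left(2 \right)} \right)}}{-280} = \frac{4 + \left(-3 - \left(2 - 2^{2}\right)\right)^{2}}{-280} = \left(4 + \left(-3 + \left(-2 + 4\right)\right)^{2}\right) \left(- \frac{1}{280}\right) = \left(4 + \left(-3 + 2\right)^{2}\right) \left(- \frac{1}{280}\right) = \left(4 + \left(-1\right)^{2}\right) \left(- \frac{1}{280}\right) = \left(4 + 1\right) \left(- \frac{1}{280}\right) = 5 \left(- \frac{1}{280}\right) = - \frac{1}{56}$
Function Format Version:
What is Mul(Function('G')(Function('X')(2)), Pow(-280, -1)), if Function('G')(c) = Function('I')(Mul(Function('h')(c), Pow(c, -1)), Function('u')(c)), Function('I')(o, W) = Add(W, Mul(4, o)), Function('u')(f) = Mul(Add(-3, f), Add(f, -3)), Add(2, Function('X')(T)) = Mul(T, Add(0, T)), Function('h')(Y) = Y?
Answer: Rational(-1, 56) ≈ -0.017857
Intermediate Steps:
Function('X')(T) = Add(-2, Pow(T, 2)) (Function('X')(T) = Add(-2, Mul(T, Add(0, T))) = Add(-2, Mul(T, T)) = Add(-2, Pow(T, 2)))
Function('u')(f) = Pow(Add(-3, f), 2) (Function('u')(f) = Mul(Add(-3, f), Add(-3, f)) = Pow(Add(-3, f), 2))
Function('G')(c) = Add(4, Pow(Add(-3, c), 2)) (Function('G')(c) = Add(Pow(Add(-3, c), 2), Mul(4, Mul(c, Pow(c, -1)))) = Add(Pow(Add(-3, c), 2), Mul(4, 1)) = Add(Pow(Add(-3, c), 2), 4) = Add(4, Pow(Add(-3, c), 2)))
Mul(Function('G')(Function('X')(2)), Pow(-280, -1)) = Mul(Add(4, Pow(Add(-3, Add(-2, Pow(2, 2))), 2)), Pow(-280, -1)) = Mul(Add(4, Pow(Add(-3, Add(-2, 4)), 2)), Rational(-1, 280)) = Mul(Add(4, Pow(Add(-3, 2), 2)), Rational(-1, 280)) = Mul(Add(4, Pow(-1, 2)), Rational(-1, 280)) = Mul(Add(4, 1), Rational(-1, 280)) = Mul(5, Rational(-1, 280)) = Rational(-1, 56)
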